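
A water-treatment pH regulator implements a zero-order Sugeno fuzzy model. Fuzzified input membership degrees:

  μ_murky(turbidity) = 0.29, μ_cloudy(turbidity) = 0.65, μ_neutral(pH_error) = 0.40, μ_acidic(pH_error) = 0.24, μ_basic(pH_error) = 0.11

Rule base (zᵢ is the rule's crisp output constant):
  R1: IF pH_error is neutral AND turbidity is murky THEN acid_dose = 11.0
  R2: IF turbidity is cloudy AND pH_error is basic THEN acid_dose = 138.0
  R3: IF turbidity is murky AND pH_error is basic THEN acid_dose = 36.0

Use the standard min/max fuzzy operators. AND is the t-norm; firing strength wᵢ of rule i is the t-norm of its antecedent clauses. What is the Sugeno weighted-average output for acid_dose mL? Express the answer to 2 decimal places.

43.78

R1 (z=11.0): neutral=0.40, murky=0.29; AND[min(a, b)] → w = 0.29
R2 (z=138.0): cloudy=0.65, basic=0.11; AND[min(a, b)] → w = 0.11
R3 (z=36.0): murky=0.29, basic=0.11; AND[min(a, b)] → w = 0.11
Weighted average = (0.29·11.0 + 0.11·138.0 + 0.11·36.0) / (0.29 + 0.11 + 0.11)
  = 22.3300 / 0.5100 = 43.78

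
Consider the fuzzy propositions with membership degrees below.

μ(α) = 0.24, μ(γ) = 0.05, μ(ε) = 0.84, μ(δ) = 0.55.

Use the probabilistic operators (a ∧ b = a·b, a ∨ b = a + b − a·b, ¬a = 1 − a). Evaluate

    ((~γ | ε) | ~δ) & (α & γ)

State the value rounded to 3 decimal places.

~γ = 1 − 0.0500 = 0.9500
~γ | ε = a + b − a·b on (0.9500, 0.8400) = 0.9920
~δ = 1 − 0.5500 = 0.4500
(~γ | ε) | ~δ = a + b − a·b on (0.9920, 0.4500) = 0.9956
α & γ = a·b on (0.2400, 0.0500) = 0.0120
((~γ | ε) | ~δ) & (α & γ) = a·b on (0.9956, 0.0120) = 0.0119

0.012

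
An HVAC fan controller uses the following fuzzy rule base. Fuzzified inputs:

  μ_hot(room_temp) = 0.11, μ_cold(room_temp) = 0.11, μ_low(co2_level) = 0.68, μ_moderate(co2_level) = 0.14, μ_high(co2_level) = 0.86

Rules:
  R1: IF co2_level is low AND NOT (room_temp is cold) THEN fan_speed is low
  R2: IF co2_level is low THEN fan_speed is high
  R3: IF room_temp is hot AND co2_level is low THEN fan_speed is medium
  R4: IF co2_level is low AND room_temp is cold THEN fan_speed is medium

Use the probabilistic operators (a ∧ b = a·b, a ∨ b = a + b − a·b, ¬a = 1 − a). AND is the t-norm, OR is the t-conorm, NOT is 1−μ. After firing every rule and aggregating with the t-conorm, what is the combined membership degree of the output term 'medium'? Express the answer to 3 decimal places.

0.144

R1: low=0.68, ¬cold=1−0.11=0.89; AND[a·b] → w = 0.6052
R2: low=0.68 → w = 0.6800
R3: hot=0.11, low=0.68; AND[a·b] → w = 0.0748
R4: low=0.68, cold=0.11; AND[a·b] → w = 0.0748
Rules with consequent 'medium': {R3, R4} → strengths 0.0748, 0.0748
Aggregate via t-conorm [a + b − a·b]: 0.1440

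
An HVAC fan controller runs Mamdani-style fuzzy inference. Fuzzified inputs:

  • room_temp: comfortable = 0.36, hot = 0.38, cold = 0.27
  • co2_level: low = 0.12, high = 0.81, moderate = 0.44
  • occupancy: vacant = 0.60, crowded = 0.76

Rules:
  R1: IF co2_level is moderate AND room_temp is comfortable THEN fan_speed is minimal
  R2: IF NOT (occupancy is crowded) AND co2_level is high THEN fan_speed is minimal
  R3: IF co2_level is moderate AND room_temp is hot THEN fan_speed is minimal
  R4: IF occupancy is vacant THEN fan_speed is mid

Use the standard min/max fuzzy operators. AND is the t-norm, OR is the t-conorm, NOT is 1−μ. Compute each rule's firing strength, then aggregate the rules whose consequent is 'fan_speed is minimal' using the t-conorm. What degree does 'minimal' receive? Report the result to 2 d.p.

R1: moderate=0.44, comfortable=0.36; AND[min(a, b)] → w = 0.36
R2: ¬crowded=1−0.76=0.24, high=0.81; AND[min(a, b)] → w = 0.24
R3: moderate=0.44, hot=0.38; AND[min(a, b)] → w = 0.38
R4: vacant=0.60 → w = 0.60
Rules with consequent 'minimal': {R1, R2, R3} → strengths 0.36, 0.24, 0.38
Aggregate via t-conorm [max(a, b)]: 0.38

0.38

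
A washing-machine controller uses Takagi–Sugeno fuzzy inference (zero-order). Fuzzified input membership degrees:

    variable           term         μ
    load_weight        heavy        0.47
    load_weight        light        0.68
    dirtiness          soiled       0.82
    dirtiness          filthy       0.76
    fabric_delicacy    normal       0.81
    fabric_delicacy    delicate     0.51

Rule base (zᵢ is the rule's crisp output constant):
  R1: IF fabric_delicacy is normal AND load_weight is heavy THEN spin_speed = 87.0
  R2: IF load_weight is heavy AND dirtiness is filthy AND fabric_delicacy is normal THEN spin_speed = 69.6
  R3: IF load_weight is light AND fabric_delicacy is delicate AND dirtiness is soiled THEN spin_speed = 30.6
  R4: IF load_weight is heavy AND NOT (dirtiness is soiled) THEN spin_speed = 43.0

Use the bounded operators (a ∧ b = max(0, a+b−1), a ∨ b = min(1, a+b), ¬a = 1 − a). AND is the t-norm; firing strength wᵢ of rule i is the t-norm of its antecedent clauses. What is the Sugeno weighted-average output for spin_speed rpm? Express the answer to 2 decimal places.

83.18

R1 (z=87.0): normal=0.81, heavy=0.47; AND[max(0, a+b−1)] → w = 0.28
R2 (z=69.6): heavy=0.47, filthy=0.76, normal=0.81; AND[max(0, a+b−1)] → w = 0.04
R3 (z=30.6): light=0.68, delicate=0.51, soiled=0.82; AND[max(0, a+b−1)] → w = 0.01
R4 (z=43.0): heavy=0.47, ¬soiled=1−0.82=0.18; AND[max(0, a+b−1)] → w = 0.00
Weighted average = (0.28·87.0 + 0.04·69.6 + 0.01·30.6 + 0.00·43.0) / (0.28 + 0.04 + 0.01 + 0.00)
  = 27.4500 / 0.3300 = 83.18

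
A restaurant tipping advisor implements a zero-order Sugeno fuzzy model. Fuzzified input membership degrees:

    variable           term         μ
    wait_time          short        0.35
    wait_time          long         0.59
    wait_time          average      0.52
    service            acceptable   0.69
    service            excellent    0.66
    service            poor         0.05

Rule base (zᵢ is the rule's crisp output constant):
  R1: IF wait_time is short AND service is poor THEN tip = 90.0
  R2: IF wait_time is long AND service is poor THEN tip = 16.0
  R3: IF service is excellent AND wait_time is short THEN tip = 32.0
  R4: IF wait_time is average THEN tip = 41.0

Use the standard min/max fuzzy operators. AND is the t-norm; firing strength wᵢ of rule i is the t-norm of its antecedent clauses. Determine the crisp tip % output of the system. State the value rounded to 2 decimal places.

38.99

R1 (z=90.0): short=0.35, poor=0.05; AND[min(a, b)] → w = 0.05
R2 (z=16.0): long=0.59, poor=0.05; AND[min(a, b)] → w = 0.05
R3 (z=32.0): excellent=0.66, short=0.35; AND[min(a, b)] → w = 0.35
R4 (z=41.0): average=0.52 → w = 0.52
Weighted average = (0.05·90.0 + 0.05·16.0 + 0.35·32.0 + 0.52·41.0) / (0.05 + 0.05 + 0.35 + 0.52)
  = 37.8200 / 0.9700 = 38.99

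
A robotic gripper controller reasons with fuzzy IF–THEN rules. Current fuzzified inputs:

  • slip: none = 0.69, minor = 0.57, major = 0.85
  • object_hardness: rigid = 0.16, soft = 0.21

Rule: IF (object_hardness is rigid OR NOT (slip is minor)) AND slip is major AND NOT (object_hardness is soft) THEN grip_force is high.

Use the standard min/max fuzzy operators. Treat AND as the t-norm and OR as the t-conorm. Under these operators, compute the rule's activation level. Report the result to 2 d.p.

firing strength: (rigid=0.16 OR ¬minor=1−0.57=0.43) = 0.43; AND[min(a, b)] with major=0.85, ¬soft=1−0.21=0.79 → w = 0.43

0.43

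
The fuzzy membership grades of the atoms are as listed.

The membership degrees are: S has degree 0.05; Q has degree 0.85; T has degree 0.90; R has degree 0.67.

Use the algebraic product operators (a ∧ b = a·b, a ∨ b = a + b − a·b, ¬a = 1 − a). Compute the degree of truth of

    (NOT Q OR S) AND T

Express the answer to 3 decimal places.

0.173

NOT Q = 1 − 0.8500 = 0.1500
NOT Q OR S = a + b − a·b on (0.1500, 0.0500) = 0.1925
(NOT Q OR S) AND T = a·b on (0.1925, 0.9000) = 0.1733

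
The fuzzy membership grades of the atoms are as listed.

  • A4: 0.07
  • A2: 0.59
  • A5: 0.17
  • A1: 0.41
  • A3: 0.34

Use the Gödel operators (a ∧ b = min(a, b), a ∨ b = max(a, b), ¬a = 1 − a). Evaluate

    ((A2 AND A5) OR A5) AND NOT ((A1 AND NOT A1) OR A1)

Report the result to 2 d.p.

0.17

A2 AND A5 = min(a, b) on (0.59, 0.17) = 0.17
(A2 AND A5) OR A5 = max(a, b) on (0.17, 0.17) = 0.17
NOT A1 = 1 − 0.41 = 0.59
A1 AND NOT A1 = min(a, b) on (0.41, 0.59) = 0.41
(A1 AND NOT A1) OR A1 = max(a, b) on (0.41, 0.41) = 0.41
NOT ((A1 AND NOT A1) OR A1) = 1 − 0.41 = 0.59
((A2 AND A5) OR A5) AND NOT ((A1 AND NOT A1) OR A1) = min(a, b) on (0.17, 0.59) = 0.17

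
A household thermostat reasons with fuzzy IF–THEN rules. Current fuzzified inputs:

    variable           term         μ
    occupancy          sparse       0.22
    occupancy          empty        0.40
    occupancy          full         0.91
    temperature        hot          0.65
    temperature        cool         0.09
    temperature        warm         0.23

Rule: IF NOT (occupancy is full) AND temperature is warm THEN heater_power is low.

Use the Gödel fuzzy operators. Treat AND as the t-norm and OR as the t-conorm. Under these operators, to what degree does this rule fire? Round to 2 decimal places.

0.09

firing strength: ¬full=1−0.91=0.09, warm=0.23; AND[min(a, b)] → w = 0.09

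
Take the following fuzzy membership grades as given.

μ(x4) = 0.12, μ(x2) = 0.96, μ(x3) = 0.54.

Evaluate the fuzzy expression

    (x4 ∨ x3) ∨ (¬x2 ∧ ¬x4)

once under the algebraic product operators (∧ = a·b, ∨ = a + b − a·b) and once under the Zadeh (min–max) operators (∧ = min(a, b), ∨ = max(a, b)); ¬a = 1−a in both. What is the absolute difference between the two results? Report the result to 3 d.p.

Under algebraic product:
  x4 ∨ x3 = a + b − a·b on (0.1200, 0.5400) = 0.5952
  ¬x2 = 1 − 0.9600 = 0.0400
  ¬x4 = 1 − 0.1200 = 0.8800
  ¬x2 ∧ ¬x4 = a·b on (0.0400, 0.8800) = 0.0352
  (x4 ∨ x3) ∨ (¬x2 ∧ ¬x4) = a + b − a·b on (0.5952, 0.0352) = 0.6094
  → value = 0.6094
Under Zadeh (min–max):
  x4 ∨ x3 = max(a, b) on (0.12, 0.54) = 0.54
  ¬x2 = 1 − 0.96 = 0.04
  ¬x4 = 1 − 0.12 = 0.88
  ¬x2 ∧ ¬x4 = min(a, b) on (0.04, 0.88) = 0.04
  (x4 ∨ x3) ∨ (¬x2 ∧ ¬x4) = max(a, b) on (0.54, 0.04) = 0.54
  → value = 0.5400
|0.6094 − 0.5400| = 0.069

0.069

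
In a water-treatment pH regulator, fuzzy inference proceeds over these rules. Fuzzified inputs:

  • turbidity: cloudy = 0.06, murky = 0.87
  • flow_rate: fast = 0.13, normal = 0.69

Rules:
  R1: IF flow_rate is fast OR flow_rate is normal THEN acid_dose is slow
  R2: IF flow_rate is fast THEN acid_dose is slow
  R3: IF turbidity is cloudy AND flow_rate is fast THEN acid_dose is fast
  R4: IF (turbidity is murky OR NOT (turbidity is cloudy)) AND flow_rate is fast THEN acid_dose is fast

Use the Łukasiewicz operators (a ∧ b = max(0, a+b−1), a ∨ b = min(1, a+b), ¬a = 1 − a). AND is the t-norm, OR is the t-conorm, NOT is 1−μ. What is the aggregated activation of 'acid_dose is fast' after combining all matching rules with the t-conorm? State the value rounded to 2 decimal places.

0.13

R1: fast=0.13, normal=0.69; OR[min(1, a+b)] → w = 0.82
R2: fast=0.13 → w = 0.13
R3: cloudy=0.06, fast=0.13; AND[max(0, a+b−1)] → w = 0.00
R4: (murky=0.87 OR ¬cloudy=1−0.06=0.94) = 1.00; AND[max(0, a+b−1)] with fast=0.13 → w = 0.13
Rules with consequent 'fast': {R3, R4} → strengths 0.00, 0.13
Aggregate via t-conorm [min(1, a+b)]: 0.13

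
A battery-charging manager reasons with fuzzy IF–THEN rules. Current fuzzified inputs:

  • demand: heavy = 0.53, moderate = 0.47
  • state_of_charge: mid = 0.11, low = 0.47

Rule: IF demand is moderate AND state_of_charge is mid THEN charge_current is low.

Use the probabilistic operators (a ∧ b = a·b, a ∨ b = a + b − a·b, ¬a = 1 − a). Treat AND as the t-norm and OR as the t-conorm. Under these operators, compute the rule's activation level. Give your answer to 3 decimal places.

firing strength: moderate=0.47, mid=0.11; AND[a·b] → w = 0.0517

0.052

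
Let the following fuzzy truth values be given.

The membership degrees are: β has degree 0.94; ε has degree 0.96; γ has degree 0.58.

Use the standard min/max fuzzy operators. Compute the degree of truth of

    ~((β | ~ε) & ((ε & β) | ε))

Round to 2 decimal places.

~ε = 1 − 0.96 = 0.04
β | ~ε = max(a, b) on (0.94, 0.04) = 0.94
ε & β = min(a, b) on (0.96, 0.94) = 0.94
(ε & β) | ε = max(a, b) on (0.94, 0.96) = 0.96
(β | ~ε) & ((ε & β) | ε) = min(a, b) on (0.94, 0.96) = 0.94
~((β | ~ε) & ((ε & β) | ε)) = 1 − 0.94 = 0.06

0.06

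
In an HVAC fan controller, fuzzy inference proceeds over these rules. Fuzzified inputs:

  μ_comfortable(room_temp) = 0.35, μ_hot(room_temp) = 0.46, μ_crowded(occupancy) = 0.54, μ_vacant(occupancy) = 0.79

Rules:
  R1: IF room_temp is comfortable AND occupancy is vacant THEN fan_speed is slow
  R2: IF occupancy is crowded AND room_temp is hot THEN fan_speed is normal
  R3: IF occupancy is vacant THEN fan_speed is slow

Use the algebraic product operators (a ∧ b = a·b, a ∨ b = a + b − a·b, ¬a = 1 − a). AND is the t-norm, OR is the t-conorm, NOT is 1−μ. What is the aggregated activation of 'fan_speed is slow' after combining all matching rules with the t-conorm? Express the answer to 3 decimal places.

R1: comfortable=0.35, vacant=0.79; AND[a·b] → w = 0.2765
R2: crowded=0.54, hot=0.46; AND[a·b] → w = 0.2484
R3: vacant=0.79 → w = 0.7900
Rules with consequent 'slow': {R1, R3} → strengths 0.2765, 0.7900
Aggregate via t-conorm [a + b − a·b]: 0.8481

0.848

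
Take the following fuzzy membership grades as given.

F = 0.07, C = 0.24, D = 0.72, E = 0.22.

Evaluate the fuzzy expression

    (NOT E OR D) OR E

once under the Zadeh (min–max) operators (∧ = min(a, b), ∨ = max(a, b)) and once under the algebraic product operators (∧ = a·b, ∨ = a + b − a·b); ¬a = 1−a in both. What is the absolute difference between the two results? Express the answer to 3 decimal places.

0.172

Under Zadeh (min–max):
  NOT E = 1 − 0.22 = 0.78
  NOT E OR D = max(a, b) on (0.78, 0.72) = 0.78
  (NOT E OR D) OR E = max(a, b) on (0.78, 0.22) = 0.78
  → value = 0.7800
Under algebraic product:
  NOT E = 1 − 0.2200 = 0.7800
  NOT E OR D = a + b − a·b on (0.7800, 0.7200) = 0.9384
  (NOT E OR D) OR E = a + b − a·b on (0.9384, 0.2200) = 0.9520
  → value = 0.9520
|0.7800 − 0.9520| = 0.172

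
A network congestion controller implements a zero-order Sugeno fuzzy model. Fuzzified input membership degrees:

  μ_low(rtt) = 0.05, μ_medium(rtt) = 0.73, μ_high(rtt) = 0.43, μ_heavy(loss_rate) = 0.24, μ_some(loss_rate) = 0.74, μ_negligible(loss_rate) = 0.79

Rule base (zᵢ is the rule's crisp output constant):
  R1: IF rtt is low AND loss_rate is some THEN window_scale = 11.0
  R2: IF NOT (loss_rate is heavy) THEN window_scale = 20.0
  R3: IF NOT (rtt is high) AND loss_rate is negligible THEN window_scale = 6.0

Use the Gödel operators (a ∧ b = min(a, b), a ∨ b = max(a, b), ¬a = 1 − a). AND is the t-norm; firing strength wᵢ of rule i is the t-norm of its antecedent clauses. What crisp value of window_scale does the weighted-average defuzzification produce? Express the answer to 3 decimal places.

R1 (z=11.0): low=0.05, some=0.74; AND[min(a, b)] → w = 0.05
R2 (z=20.0): ¬heavy=1−0.24=0.76 → w = 0.76
R3 (z=6.0): ¬high=1−0.43=0.57, negligible=0.79; AND[min(a, b)] → w = 0.57
Weighted average = (0.05·11.0 + 0.76·20.0 + 0.57·6.0) / (0.05 + 0.76 + 0.57)
  = 19.1700 / 1.3800 = 13.891

13.891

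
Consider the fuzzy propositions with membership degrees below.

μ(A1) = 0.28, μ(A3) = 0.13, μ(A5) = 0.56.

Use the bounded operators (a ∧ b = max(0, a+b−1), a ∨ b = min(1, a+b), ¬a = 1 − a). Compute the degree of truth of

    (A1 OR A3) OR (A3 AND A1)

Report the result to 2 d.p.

0.41

A1 OR A3 = min(1, a+b) on (0.28, 0.13) = 0.41
A3 AND A1 = max(0, a+b−1) on (0.13, 0.28) = 0.00
(A1 OR A3) OR (A3 AND A1) = min(1, a+b) on (0.41, 0.00) = 0.41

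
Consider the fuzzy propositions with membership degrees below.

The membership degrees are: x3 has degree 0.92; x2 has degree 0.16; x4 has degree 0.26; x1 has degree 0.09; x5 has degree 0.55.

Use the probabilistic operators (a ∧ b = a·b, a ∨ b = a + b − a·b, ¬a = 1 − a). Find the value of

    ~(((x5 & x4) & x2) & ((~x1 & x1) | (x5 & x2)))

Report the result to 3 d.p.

0.996

x5 & x4 = a·b on (0.5500, 0.2600) = 0.1430
(x5 & x4) & x2 = a·b on (0.1430, 0.1600) = 0.0229
~x1 = 1 − 0.0900 = 0.9100
~x1 & x1 = a·b on (0.9100, 0.0900) = 0.0819
x5 & x2 = a·b on (0.5500, 0.1600) = 0.0880
(~x1 & x1) | (x5 & x2) = a + b − a·b on (0.0819, 0.0880) = 0.1627
((x5 & x4) & x2) & ((~x1 & x1) | (x5 & x2)) = a·b on (0.0229, 0.1627) = 0.0037
~(((x5 & x4) & x2) & ((~x1 & x1) | (x5 & x2))) = 1 − 0.0037 = 0.9963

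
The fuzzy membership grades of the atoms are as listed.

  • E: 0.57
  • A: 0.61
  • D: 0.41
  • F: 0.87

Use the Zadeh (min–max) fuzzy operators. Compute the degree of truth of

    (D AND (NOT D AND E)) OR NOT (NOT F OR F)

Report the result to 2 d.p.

NOT D = 1 − 0.41 = 0.59
NOT D AND E = min(a, b) on (0.59, 0.57) = 0.57
D AND (NOT D AND E) = min(a, b) on (0.41, 0.57) = 0.41
NOT F = 1 − 0.87 = 0.13
NOT F OR F = max(a, b) on (0.13, 0.87) = 0.87
NOT (NOT F OR F) = 1 − 0.87 = 0.13
(D AND (NOT D AND E)) OR NOT (NOT F OR F) = max(a, b) on (0.41, 0.13) = 0.41

0.41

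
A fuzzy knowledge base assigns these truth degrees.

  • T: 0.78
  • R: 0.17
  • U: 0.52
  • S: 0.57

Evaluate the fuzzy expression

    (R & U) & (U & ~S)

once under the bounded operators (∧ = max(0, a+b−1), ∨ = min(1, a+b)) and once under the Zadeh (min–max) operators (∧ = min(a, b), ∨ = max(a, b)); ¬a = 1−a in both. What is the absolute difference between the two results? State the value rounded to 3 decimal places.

Under bounded:
  R & U = max(0, a+b−1) on (0.17, 0.52) = 0.00
  ~S = 1 − 0.57 = 0.43
  U & ~S = max(0, a+b−1) on (0.52, 0.43) = 0.00
  (R & U) & (U & ~S) = max(0, a+b−1) on (0.00, 0.00) = 0.00
  → value = 0.0000
Under Zadeh (min–max):
  R & U = min(a, b) on (0.17, 0.52) = 0.17
  ~S = 1 − 0.57 = 0.43
  U & ~S = min(a, b) on (0.52, 0.43) = 0.43
  (R & U) & (U & ~S) = min(a, b) on (0.17, 0.43) = 0.17
  → value = 0.1700
|0.0000 − 0.1700| = 0.170

0.170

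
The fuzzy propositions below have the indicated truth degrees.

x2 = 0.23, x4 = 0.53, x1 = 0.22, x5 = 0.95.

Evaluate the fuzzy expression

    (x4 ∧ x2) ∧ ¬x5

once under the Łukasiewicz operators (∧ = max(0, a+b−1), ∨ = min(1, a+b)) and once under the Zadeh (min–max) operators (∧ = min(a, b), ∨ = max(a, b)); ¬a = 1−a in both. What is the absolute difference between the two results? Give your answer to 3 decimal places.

Under Łukasiewicz:
  x4 ∧ x2 = max(0, a+b−1) on (0.53, 0.23) = 0.00
  ¬x5 = 1 − 0.95 = 0.05
  (x4 ∧ x2) ∧ ¬x5 = max(0, a+b−1) on (0.00, 0.05) = 0.00
  → value = 0.0000
Under Zadeh (min–max):
  x4 ∧ x2 = min(a, b) on (0.53, 0.23) = 0.23
  ¬x5 = 1 − 0.95 = 0.05
  (x4 ∧ x2) ∧ ¬x5 = min(a, b) on (0.23, 0.05) = 0.05
  → value = 0.0500
|0.0000 − 0.0500| = 0.050

0.050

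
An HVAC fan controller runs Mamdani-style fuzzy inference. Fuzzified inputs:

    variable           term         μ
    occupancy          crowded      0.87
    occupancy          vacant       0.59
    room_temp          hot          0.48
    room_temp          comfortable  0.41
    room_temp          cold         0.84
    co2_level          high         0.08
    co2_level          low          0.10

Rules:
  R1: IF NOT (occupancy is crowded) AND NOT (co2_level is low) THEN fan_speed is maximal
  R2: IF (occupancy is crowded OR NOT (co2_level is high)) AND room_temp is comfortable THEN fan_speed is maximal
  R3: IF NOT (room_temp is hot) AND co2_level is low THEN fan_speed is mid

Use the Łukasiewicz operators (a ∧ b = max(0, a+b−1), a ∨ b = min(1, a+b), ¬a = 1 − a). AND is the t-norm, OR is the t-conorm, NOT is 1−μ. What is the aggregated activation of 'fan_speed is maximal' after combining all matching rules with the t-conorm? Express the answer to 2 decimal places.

0.44

R1: ¬crowded=1−0.87=0.13, ¬low=1−0.10=0.90; AND[max(0, a+b−1)] → w = 0.03
R2: (crowded=0.87 OR ¬high=1−0.08=0.92) = 1.00; AND[max(0, a+b−1)] with comfortable=0.41 → w = 0.41
R3: ¬hot=1−0.48=0.52, low=0.10; AND[max(0, a+b−1)] → w = 0.00
Rules with consequent 'maximal': {R1, R2} → strengths 0.03, 0.41
Aggregate via t-conorm [min(1, a+b)]: 0.44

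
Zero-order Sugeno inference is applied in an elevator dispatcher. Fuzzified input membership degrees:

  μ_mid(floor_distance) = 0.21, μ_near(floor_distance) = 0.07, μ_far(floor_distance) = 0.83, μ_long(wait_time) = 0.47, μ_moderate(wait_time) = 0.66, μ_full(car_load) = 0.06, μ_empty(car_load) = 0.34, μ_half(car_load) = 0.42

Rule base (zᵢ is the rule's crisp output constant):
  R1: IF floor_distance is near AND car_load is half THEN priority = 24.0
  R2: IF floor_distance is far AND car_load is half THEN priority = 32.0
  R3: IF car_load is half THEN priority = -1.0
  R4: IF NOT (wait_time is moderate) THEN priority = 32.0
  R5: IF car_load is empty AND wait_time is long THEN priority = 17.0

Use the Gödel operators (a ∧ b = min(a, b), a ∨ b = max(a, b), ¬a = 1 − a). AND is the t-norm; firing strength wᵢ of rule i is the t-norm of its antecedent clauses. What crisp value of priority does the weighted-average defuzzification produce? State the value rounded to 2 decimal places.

19.72

R1 (z=24.0): near=0.07, half=0.42; AND[min(a, b)] → w = 0.07
R2 (z=32.0): far=0.83, half=0.42; AND[min(a, b)] → w = 0.42
R3 (z=-1.0): half=0.42 → w = 0.42
R4 (z=32.0): ¬moderate=1−0.66=0.34 → w = 0.34
R5 (z=17.0): empty=0.34, long=0.47; AND[min(a, b)] → w = 0.34
Weighted average = (0.07·24.0 + 0.42·32.0 + 0.42·-1.0 + 0.34·32.0 + 0.34·17.0) / (0.07 + 0.42 + 0.42 + 0.34 + 0.34)
  = 31.3600 / 1.5900 = 19.72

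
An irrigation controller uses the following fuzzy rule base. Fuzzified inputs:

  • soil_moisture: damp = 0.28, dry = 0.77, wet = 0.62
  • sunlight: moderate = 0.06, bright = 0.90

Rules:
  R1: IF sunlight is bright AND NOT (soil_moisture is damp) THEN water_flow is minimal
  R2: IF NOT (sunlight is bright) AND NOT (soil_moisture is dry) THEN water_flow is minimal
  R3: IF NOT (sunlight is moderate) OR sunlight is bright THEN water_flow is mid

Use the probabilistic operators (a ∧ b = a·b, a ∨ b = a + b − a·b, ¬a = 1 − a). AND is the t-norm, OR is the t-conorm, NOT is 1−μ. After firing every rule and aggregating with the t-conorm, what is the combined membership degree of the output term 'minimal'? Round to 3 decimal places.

R1: bright=0.90, ¬damp=1−0.28=0.72; AND[a·b] → w = 0.6480
R2: ¬bright=1−0.90=0.10, ¬dry=1−0.77=0.23; AND[a·b] → w = 0.0230
R3: ¬moderate=1−0.06=0.94, bright=0.90; OR[a + b − a·b] → w = 0.9940
Rules with consequent 'minimal': {R1, R2} → strengths 0.6480, 0.0230
Aggregate via t-conorm [a + b − a·b]: 0.6561

0.656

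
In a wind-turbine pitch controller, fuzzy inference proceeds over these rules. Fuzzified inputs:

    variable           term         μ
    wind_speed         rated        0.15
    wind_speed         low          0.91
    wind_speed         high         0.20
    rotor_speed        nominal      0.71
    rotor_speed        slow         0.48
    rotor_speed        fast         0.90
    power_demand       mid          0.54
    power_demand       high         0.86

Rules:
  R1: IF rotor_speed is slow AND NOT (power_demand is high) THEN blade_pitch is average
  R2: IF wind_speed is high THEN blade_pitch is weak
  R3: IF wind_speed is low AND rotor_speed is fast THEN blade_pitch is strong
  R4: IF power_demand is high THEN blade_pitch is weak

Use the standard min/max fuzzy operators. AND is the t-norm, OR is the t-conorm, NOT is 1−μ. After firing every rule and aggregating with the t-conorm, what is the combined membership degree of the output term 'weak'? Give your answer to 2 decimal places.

R1: slow=0.48, ¬high=1−0.86=0.14; AND[min(a, b)] → w = 0.14
R2: high=0.20 → w = 0.20
R3: low=0.91, fast=0.90; AND[min(a, b)] → w = 0.90
R4: high=0.86 → w = 0.86
Rules with consequent 'weak': {R2, R4} → strengths 0.20, 0.86
Aggregate via t-conorm [max(a, b)]: 0.86

0.86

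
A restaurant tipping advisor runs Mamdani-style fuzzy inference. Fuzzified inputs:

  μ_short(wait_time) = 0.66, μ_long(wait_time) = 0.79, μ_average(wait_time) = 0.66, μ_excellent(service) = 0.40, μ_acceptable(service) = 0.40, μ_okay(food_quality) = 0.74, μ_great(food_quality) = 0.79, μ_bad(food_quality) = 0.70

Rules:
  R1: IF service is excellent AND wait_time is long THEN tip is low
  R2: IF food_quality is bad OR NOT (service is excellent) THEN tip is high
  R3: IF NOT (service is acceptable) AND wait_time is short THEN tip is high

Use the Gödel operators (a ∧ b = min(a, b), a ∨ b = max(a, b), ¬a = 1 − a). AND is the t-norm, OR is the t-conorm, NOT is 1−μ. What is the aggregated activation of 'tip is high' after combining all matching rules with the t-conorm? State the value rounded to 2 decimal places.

R1: excellent=0.40, long=0.79; AND[min(a, b)] → w = 0.40
R2: bad=0.70, ¬excellent=1−0.40=0.60; OR[max(a, b)] → w = 0.70
R3: ¬acceptable=1−0.40=0.60, short=0.66; AND[min(a, b)] → w = 0.60
Rules with consequent 'high': {R2, R3} → strengths 0.70, 0.60
Aggregate via t-conorm [max(a, b)]: 0.70

0.70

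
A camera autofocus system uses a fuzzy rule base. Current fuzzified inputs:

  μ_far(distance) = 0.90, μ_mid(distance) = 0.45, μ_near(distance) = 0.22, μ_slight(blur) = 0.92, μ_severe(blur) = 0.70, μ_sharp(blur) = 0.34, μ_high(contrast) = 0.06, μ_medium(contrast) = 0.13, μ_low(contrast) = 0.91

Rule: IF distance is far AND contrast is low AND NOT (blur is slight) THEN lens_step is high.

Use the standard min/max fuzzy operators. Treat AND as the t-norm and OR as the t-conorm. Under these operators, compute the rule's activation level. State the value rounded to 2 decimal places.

0.08

firing strength: far=0.90, low=0.91, ¬slight=1−0.92=0.08; AND[min(a, b)] → w = 0.08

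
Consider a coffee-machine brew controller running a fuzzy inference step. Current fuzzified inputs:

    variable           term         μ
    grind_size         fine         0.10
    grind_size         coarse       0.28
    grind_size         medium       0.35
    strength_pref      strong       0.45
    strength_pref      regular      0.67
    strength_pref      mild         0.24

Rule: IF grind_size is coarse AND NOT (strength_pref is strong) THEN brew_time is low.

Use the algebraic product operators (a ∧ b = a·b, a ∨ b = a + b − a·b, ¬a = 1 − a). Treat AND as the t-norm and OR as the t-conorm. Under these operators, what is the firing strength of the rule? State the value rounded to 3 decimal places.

0.154

firing strength: coarse=0.28, ¬strong=1−0.45=0.55; AND[a·b] → w = 0.1540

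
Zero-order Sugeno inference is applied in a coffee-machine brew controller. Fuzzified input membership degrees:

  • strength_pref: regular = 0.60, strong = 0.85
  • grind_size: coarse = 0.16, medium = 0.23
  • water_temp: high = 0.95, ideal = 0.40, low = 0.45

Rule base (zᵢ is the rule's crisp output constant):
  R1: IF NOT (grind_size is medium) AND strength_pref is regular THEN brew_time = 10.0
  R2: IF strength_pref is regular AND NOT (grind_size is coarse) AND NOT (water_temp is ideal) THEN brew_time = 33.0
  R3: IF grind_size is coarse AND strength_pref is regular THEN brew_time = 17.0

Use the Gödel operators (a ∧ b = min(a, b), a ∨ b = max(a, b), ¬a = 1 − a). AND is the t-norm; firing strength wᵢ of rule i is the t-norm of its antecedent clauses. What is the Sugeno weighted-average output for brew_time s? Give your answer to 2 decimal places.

20.97

R1 (z=10.0): ¬medium=1−0.23=0.77, regular=0.60; AND[min(a, b)] → w = 0.60
R2 (z=33.0): regular=0.60, ¬coarse=1−0.16=0.84, ¬ideal=1−0.40=0.60; AND[min(a, b)] → w = 0.60
R3 (z=17.0): coarse=0.16, regular=0.60; AND[min(a, b)] → w = 0.16
Weighted average = (0.60·10.0 + 0.60·33.0 + 0.16·17.0) / (0.60 + 0.60 + 0.16)
  = 28.5200 / 1.3600 = 20.97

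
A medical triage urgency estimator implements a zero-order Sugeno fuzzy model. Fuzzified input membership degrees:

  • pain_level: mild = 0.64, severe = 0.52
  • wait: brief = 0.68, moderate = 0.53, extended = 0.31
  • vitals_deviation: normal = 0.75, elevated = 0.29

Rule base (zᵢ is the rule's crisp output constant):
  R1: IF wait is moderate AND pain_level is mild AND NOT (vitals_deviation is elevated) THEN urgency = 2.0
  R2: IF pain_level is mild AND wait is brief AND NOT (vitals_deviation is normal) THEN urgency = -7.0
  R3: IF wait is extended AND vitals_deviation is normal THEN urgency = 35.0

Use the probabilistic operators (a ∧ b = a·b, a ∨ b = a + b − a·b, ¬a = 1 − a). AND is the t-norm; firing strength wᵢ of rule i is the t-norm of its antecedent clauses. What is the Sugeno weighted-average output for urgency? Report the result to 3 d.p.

13.498

R1 (z=2.0): moderate=0.53, mild=0.64, ¬elevated=1−0.29=0.71; AND[a·b] → w = 0.2408
R2 (z=-7.0): mild=0.64, brief=0.68, ¬normal=1−0.75=0.25; AND[a·b] → w = 0.1088
R3 (z=35.0): extended=0.31, normal=0.75; AND[a·b] → w = 0.2325
Weighted average = (0.2408·2.0 + 0.1088·-7.0 + 0.2325·35.0) / (0.2408 + 0.1088 + 0.2325)
  = 7.8576 / 0.5821 = 13.498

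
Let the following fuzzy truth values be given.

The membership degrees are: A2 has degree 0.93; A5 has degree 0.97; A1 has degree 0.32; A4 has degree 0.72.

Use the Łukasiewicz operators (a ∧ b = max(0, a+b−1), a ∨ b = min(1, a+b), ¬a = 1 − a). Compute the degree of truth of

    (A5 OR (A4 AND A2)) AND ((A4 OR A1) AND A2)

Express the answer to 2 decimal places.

0.93

A4 AND A2 = max(0, a+b−1) on (0.72, 0.93) = 0.65
A5 OR (A4 AND A2) = min(1, a+b) on (0.97, 0.65) = 1.00
A4 OR A1 = min(1, a+b) on (0.72, 0.32) = 1.00
(A4 OR A1) AND A2 = max(0, a+b−1) on (1.00, 0.93) = 0.93
(A5 OR (A4 AND A2)) AND ((A4 OR A1) AND A2) = max(0, a+b−1) on (1.00, 0.93) = 0.93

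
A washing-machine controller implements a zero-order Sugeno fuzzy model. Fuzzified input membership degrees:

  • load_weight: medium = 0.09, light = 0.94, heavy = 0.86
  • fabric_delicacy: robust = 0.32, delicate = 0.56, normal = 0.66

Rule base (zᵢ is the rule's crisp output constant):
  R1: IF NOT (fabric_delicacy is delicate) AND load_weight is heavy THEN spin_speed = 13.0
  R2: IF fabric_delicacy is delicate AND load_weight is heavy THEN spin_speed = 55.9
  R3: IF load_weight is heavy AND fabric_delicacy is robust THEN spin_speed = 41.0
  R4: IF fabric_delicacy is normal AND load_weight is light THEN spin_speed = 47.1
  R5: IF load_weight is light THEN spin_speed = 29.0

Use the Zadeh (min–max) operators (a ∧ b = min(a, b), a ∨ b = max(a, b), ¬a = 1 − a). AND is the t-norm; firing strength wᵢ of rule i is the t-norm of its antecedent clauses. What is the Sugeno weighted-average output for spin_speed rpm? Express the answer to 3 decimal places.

R1 (z=13.0): ¬delicate=1−0.56=0.44, heavy=0.86; AND[min(a, b)] → w = 0.44
R2 (z=55.9): delicate=0.56, heavy=0.86; AND[min(a, b)] → w = 0.56
R3 (z=41.0): heavy=0.86, robust=0.32; AND[min(a, b)] → w = 0.32
R4 (z=47.1): normal=0.66, light=0.94; AND[min(a, b)] → w = 0.66
R5 (z=29.0): light=0.94 → w = 0.94
Weighted average = (0.44·13.0 + 0.56·55.9 + 0.32·41.0 + 0.66·47.1 + 0.94·29.0) / (0.44 + 0.56 + 0.32 + 0.66 + 0.94)
  = 108.4900 / 2.9200 = 37.154

37.154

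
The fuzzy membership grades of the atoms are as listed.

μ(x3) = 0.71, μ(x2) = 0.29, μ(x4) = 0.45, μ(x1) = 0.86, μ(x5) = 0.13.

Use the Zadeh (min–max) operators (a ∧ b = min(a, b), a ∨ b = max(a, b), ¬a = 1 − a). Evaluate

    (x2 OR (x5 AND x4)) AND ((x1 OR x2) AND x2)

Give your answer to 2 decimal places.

0.29

x5 AND x4 = min(a, b) on (0.13, 0.45) = 0.13
x2 OR (x5 AND x4) = max(a, b) on (0.29, 0.13) = 0.29
x1 OR x2 = max(a, b) on (0.86, 0.29) = 0.86
(x1 OR x2) AND x2 = min(a, b) on (0.86, 0.29) = 0.29
(x2 OR (x5 AND x4)) AND ((x1 OR x2) AND x2) = min(a, b) on (0.29, 0.29) = 0.29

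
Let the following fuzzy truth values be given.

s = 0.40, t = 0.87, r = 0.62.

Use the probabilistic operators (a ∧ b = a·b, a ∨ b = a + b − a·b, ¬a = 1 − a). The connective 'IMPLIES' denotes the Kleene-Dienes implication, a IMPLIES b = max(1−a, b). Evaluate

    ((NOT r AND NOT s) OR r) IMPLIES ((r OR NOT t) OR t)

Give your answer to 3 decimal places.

0.957

NOT r = 1 − 0.6200 = 0.3800
NOT s = 1 − 0.4000 = 0.6000
NOT r AND NOT s = a·b on (0.3800, 0.6000) = 0.2280
(NOT r AND NOT s) OR r = a + b − a·b on (0.2280, 0.6200) = 0.7066
NOT t = 1 − 0.8700 = 0.1300
r OR NOT t = a + b − a·b on (0.6200, 0.1300) = 0.6694
(r OR NOT t) OR t = a + b − a·b on (0.6694, 0.8700) = 0.9570
((NOT r AND NOT s) OR r) IMPLIES ((r OR NOT t) OR t)  [Kleene-Dienes: max(1−a, b)] with a=0.7066, b=0.9570 → 0.9570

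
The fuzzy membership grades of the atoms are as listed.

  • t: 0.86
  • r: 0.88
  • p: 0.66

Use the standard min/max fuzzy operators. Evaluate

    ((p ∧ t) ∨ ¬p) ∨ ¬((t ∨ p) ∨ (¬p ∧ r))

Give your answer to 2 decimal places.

0.66

p ∧ t = min(a, b) on (0.66, 0.86) = 0.66
¬p = 1 − 0.66 = 0.34
(p ∧ t) ∨ ¬p = max(a, b) on (0.66, 0.34) = 0.66
t ∨ p = max(a, b) on (0.86, 0.66) = 0.86
¬p = 1 − 0.66 = 0.34
¬p ∧ r = min(a, b) on (0.34, 0.88) = 0.34
(t ∨ p) ∨ (¬p ∧ r) = max(a, b) on (0.86, 0.34) = 0.86
¬((t ∨ p) ∨ (¬p ∧ r)) = 1 − 0.86 = 0.14
((p ∧ t) ∨ ¬p) ∨ ¬((t ∨ p) ∨ (¬p ∧ r)) = max(a, b) on (0.66, 0.14) = 0.66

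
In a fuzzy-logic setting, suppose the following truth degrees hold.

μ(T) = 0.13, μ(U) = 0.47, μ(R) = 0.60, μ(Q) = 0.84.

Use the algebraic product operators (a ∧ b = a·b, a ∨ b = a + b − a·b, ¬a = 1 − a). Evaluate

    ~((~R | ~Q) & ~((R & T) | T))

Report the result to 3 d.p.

~R = 1 − 0.6000 = 0.4000
~Q = 1 − 0.8400 = 0.1600
~R | ~Q = a + b − a·b on (0.4000, 0.1600) = 0.4960
R & T = a·b on (0.6000, 0.1300) = 0.0780
(R & T) | T = a + b − a·b on (0.0780, 0.1300) = 0.1979
~((R & T) | T) = 1 − 0.1979 = 0.8021
(~R | ~Q) & ~((R & T) | T) = a·b on (0.4960, 0.8021) = 0.3979
~((~R | ~Q) & ~((R & T) | T)) = 1 − 0.3979 = 0.6021

0.602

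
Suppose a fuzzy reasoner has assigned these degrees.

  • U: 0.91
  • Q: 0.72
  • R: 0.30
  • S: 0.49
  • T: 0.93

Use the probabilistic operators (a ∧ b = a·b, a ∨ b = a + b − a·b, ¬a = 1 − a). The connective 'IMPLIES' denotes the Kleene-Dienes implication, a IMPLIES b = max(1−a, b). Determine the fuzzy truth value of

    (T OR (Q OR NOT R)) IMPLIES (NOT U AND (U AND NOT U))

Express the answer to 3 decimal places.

NOT R = 1 − 0.3000 = 0.7000
Q OR NOT R = a + b − a·b on (0.7200, 0.7000) = 0.9160
T OR (Q OR NOT R) = a + b − a·b on (0.9300, 0.9160) = 0.9941
NOT U = 1 − 0.9100 = 0.0900
NOT U = 1 − 0.9100 = 0.0900
U AND NOT U = a·b on (0.9100, 0.0900) = 0.0819
NOT U AND (U AND NOT U) = a·b on (0.0900, 0.0819) = 0.0074
(T OR (Q OR NOT R)) IMPLIES (NOT U AND (U AND NOT U))  [Kleene-Dienes: max(1−a, b)] with a=0.9941, b=0.0074 → 0.0074

0.007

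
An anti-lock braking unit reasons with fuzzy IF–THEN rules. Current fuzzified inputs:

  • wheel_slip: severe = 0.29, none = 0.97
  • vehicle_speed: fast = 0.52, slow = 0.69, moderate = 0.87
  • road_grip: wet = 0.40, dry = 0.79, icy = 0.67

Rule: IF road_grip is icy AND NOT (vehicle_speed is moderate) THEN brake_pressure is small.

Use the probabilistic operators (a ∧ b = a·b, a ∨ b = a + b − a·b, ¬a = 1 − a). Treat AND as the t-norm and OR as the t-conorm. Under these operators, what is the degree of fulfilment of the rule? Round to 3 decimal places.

firing strength: icy=0.67, ¬moderate=1−0.87=0.13; AND[a·b] → w = 0.0871

0.087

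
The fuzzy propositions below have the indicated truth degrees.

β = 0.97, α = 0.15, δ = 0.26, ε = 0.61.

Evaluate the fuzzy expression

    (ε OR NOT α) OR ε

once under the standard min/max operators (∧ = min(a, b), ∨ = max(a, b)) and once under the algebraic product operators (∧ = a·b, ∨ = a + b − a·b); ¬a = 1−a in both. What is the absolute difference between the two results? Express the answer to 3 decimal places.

0.127

Under standard min/max:
  NOT α = 1 − 0.15 = 0.85
  ε OR NOT α = max(a, b) on (0.61, 0.85) = 0.85
  (ε OR NOT α) OR ε = max(a, b) on (0.85, 0.61) = 0.85
  → value = 0.8500
Under algebraic product:
  NOT α = 1 − 0.1500 = 0.8500
  ε OR NOT α = a + b − a·b on (0.6100, 0.8500) = 0.9415
  (ε OR NOT α) OR ε = a + b − a·b on (0.9415, 0.6100) = 0.9772
  → value = 0.9772
|0.8500 − 0.9772| = 0.127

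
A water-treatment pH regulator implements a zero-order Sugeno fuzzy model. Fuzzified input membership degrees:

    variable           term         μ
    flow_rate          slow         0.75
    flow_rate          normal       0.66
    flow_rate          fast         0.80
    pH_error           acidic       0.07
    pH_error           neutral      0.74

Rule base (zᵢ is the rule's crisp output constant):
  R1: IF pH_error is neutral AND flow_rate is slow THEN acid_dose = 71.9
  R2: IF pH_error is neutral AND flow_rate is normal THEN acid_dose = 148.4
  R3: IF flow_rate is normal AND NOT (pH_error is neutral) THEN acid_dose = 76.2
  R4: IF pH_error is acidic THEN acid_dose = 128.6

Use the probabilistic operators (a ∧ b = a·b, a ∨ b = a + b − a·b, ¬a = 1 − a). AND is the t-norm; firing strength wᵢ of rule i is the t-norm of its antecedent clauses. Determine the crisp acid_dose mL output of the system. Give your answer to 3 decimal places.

104.639

R1 (z=71.9): neutral=0.74, slow=0.75; AND[a·b] → w = 0.5550
R2 (z=148.4): neutral=0.74, normal=0.66; AND[a·b] → w = 0.4884
R3 (z=76.2): normal=0.66, ¬neutral=1−0.74=0.26; AND[a·b] → w = 0.1716
R4 (z=128.6): acidic=0.07 → w = 0.0700
Weighted average = (0.5550·71.9 + 0.4884·148.4 + 0.1716·76.2 + 0.0700·128.6) / (0.5550 + 0.4884 + 0.1716 + 0.0700)
  = 134.4610 / 1.2850 = 104.639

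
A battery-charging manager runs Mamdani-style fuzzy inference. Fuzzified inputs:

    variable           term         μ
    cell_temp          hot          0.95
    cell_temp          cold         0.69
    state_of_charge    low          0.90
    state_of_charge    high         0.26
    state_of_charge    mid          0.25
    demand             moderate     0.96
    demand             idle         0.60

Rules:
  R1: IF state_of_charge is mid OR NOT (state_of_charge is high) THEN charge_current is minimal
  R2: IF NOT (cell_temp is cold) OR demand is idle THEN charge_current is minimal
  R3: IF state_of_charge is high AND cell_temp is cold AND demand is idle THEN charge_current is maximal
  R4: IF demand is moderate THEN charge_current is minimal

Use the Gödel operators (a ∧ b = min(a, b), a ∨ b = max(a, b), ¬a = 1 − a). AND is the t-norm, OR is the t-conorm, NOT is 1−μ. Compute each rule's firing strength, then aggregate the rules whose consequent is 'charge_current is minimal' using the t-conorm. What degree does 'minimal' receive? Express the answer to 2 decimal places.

0.96

R1: mid=0.25, ¬high=1−0.26=0.74; OR[max(a, b)] → w = 0.74
R2: ¬cold=1−0.69=0.31, idle=0.60; OR[max(a, b)] → w = 0.60
R3: high=0.26, cold=0.69, idle=0.60; AND[min(a, b)] → w = 0.26
R4: moderate=0.96 → w = 0.96
Rules with consequent 'minimal': {R1, R2, R4} → strengths 0.74, 0.60, 0.96
Aggregate via t-conorm [max(a, b)]: 0.96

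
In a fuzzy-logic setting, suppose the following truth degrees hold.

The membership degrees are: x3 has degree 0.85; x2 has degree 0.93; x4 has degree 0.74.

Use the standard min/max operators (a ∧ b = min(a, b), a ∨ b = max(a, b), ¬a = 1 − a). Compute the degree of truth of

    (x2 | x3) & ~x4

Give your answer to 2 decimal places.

0.26

x2 | x3 = max(a, b) on (0.93, 0.85) = 0.93
~x4 = 1 − 0.74 = 0.26
(x2 | x3) & ~x4 = min(a, b) on (0.93, 0.26) = 0.26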